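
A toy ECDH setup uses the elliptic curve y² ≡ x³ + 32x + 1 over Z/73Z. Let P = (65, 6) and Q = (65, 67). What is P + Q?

O

The two points share x = 65 and their y-coordinates satisfy 6 + 67 ≡ 0 (mod 73), so they are inverses. Their sum is O.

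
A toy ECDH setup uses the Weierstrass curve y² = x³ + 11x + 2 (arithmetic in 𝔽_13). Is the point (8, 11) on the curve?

yes

y² = 11² ≡ 4; x³ + 11x + 2 = 602 ≡ 4 (mod 13). 4 = 4.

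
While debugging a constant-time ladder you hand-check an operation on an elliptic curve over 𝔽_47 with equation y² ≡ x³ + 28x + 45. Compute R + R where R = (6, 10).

(38, 45)

tangent at (6, 10): λ = (3·6² + 28)/(2·10) ≡ 42/20. 20⁻¹ ≡ 40 (mod 47) since 20·40 = 800 ≡ 1, so λ ≡ 42·40 ≡ 35.
  x = λ² - 6 - 6 = 1225 - 12 ≡ 38; y = λ·(6 - 38) - 10 ≡ 45. → (38, 45)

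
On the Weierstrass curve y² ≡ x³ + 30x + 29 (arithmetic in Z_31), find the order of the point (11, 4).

12

2P: tangent at (11, 4): λ = (3·11² + 30)/(2·4) ≡ 21/8. 8⁻¹ ≡ 4 (mod 31), so λ ≡ 21·4 ≡ 22.
  x = λ² - 11 - 11 = 484 - 22 ≡ 28; y = λ·(11 - 28) - 4 ≡ 25. → (28, 25)
3P: (28, 25) + (11, 4). λ = (4 - 25)/(11 - 28) ≡ 10/14 mod 31. 14⁻¹ ≡ 20 (mod 31), so λ ≡ 14.
  x = λ² - 28 - 11 = 196 - 39 ≡ 2; y = λ·(28 - 2) - 25 ≡ 29. → (2, 29)
4P: (2, 29) + (11, 4). λ = (4 - 29)/(11 - 2) ≡ 6/9 mod 31. 9⁻¹ ≡ 7 (mod 31) since 9·7 = 63 ≡ 1, so λ ≡ 11.
  x = λ² - 2 - 11 = 121 - 13 ≡ 15; y = λ·(2 - 15) - 29 ≡ 14. → (15, 14)
5P: (15, 14) + (11, 4). λ = (4 - 14)/(11 - 15) ≡ 21/27 mod 31. 27⁻¹ ≡ 23 (mod 31) since 27·23 = 621 ≡ 1, so λ ≡ 18.
  x = λ² - 15 - 11 = 324 - 26 ≡ 19; y = λ·(15 - 19) - 14 ≡ 7. → (19, 7)
6P: (19, 7) + (11, 4). λ = (4 - 7)/(11 - 19) ≡ 28/23 mod 31. 23⁻¹ ≡ 27 (mod 31) since 23·27 = 621 ≡ 1, so λ ≡ 12.
  x = λ² - 19 - 11 = 144 - 30 ≡ 21; y = λ·(19 - 21) - 7 ≡ 0. → (21, 0)
7P: (21, 0) + (11, 4). λ = (4 - 0)/(11 - 21) ≡ 4/21 mod 31. 21⁻¹ ≡ 3 (mod 31), so λ ≡ 12.
  x = λ² - 21 - 11 = 144 - 32 ≡ 19; y = λ·(21 - 19) - 0 ≡ 24. → (19, 24)
8P: (19, 24) + (11, 4). λ = (4 - 24)/(11 - 19) ≡ 11/23 mod 31. 23⁻¹ ≡ 27 (mod 31) since 23·27 = 621 ≡ 1, so λ ≡ 18.
  x = λ² - 19 - 11 = 324 - 30 ≡ 15; y = λ·(19 - 15) - 24 ≡ 17. → (15, 17)
9P: (15, 17) + (11, 4). λ = (4 - 17)/(11 - 15) ≡ 18/27 mod 31. 27⁻¹ ≡ 23 (mod 31) since 27·23 = 621 ≡ 1, so λ ≡ 11.
  x = λ² - 15 - 11 = 121 - 26 ≡ 2; y = λ·(15 - 2) - 17 ≡ 2. → (2, 2)
10P: (2, 2) + (11, 4). λ = (4 - 2)/(11 - 2) ≡ 2/9 mod 31. 9⁻¹ ≡ 7 (mod 31), so λ ≡ 14.
  x = λ² - 2 - 11 = 196 - 13 ≡ 28; y = λ·(2 - 28) - 2 ≡ 6. → (28, 6)
11P: (28, 6) + (11, 4). λ = (4 - 6)/(11 - 28) ≡ 29/14 mod 31. 14⁻¹ ≡ 20 (mod 31), so λ ≡ 22.
  x = λ² - 28 - 11 = 484 - 39 ≡ 11; y = λ·(28 - 11) - 6 ≡ 27. → (11, 27)
12P: (11, 27) + (11, 4): same x and y₁ ≡ -y₂, so the sum is 𝒪.
12P = 𝒪, so the order is 12.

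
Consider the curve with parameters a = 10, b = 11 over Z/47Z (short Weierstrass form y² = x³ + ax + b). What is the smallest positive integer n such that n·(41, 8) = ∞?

11

2P: tangent at (41, 8): λ = (3·41² + 10)/(2·8) ≡ 24/16. 16⁻¹ ≡ 3 (mod 47), so λ ≡ 24·3 ≡ 25.
  x = λ² - 41 - 41 = 625 - 82 ≡ 26; y = λ·(41 - 26) - 8 ≡ 38. → (26, 38)
3P: (26, 38) + (41, 8). λ = (8 - 38)/(41 - 26) ≡ 17/15 mod 47. 15⁻¹ ≡ 22 (mod 47) since 15·22 = 330 ≡ 1, so λ ≡ 45.
  x = λ² - 26 - 41 = 2025 - 67 ≡ 31; y = λ·(26 - 31) - 38 ≡ 19. → (31, 19)
4P: (31, 19) + (41, 8). λ = (8 - 19)/(41 - 31) ≡ 36/10 mod 47. 10⁻¹ ≡ 33 (mod 47) since 10·33 = 330 ≡ 1, so λ ≡ 13.
  x = λ² - 31 - 41 = 169 - 72 ≡ 3; y = λ·(31 - 3) - 19 ≡ 16. → (3, 16)
5P: (3, 16) + (41, 8). λ = (8 - 16)/(41 - 3) ≡ 39/38 mod 47. 38⁻¹ ≡ 26 (mod 47), so λ ≡ 27.
  x = λ² - 3 - 41 = 729 - 44 ≡ 27; y = λ·(3 - 27) - 16 ≡ 41. → (27, 41)
6P: (27, 41) + (41, 8). λ = (8 - 41)/(41 - 27) ≡ 14/14 mod 47. 14⁻¹ ≡ 37 (mod 47) since 14·37 = 518 ≡ 1, so λ ≡ 1.
  x = λ² - 27 - 41 = 1 - 68 ≡ 27; y = λ·(27 - 27) - 41 ≡ 6. → (27, 6)
7P: (27, 6) + (41, 8). λ = (8 - 6)/(41 - 27) ≡ 2/14 mod 47. 14⁻¹ ≡ 37 (mod 47), so λ ≡ 27.
  x = λ² - 27 - 41 = 729 - 68 ≡ 3; y = λ·(27 - 3) - 6 ≡ 31. → (3, 31)
8P: (3, 31) + (41, 8). λ = (8 - 31)/(41 - 3) ≡ 24/38 mod 47. 38⁻¹ ≡ 26 (mod 47), so λ ≡ 13.
  x = λ² - 3 - 41 = 169 - 44 ≡ 31; y = λ·(3 - 31) - 31 ≡ 28. → (31, 28)
9P: (31, 28) + (41, 8). λ = (8 - 28)/(41 - 31) ≡ 27/10 mod 47. 10⁻¹ ≡ 33 (mod 47), so λ ≡ 45.
  x = λ² - 31 - 41 = 2025 - 72 ≡ 26; y = λ·(31 - 26) - 28 ≡ 9. → (26, 9)
10P: (26, 9) + (41, 8). λ = (8 - 9)/(41 - 26) ≡ 46/15 mod 47. 15⁻¹ ≡ 22 (mod 47), so λ ≡ 25.
  x = λ² - 26 - 41 = 625 - 67 ≡ 41; y = λ·(26 - 41) - 9 ≡ 39. → (41, 39)
11P: (41, 39) + (41, 8): same x and y₁ ≡ -y₂, so the sum is ∞.
11P = ∞, so the order is 11.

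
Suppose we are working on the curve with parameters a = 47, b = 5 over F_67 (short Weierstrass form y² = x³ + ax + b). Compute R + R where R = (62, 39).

(35, 29)

tangent at (62, 39): λ = (3·62² + 47)/(2·39) ≡ 55/11. 11⁻¹ ≡ 61 (mod 67) since 11·61 = 671 ≡ 1, so λ ≡ 55·61 ≡ 5.
  x = λ² - 62 - 62 = 25 - 124 ≡ 35; y = λ·(62 - 35) - 39 ≡ 29. → (35, 29)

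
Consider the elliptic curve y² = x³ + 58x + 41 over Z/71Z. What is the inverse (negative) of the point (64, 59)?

(64, 12)

-(64, 59) = (64, -59 mod 71) = (64, 12).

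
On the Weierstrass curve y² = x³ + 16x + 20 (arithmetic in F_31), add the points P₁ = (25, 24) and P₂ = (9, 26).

(13, 21)

(25, 24) + (9, 26). λ = (26 - 24)/(9 - 25) ≡ 2/15 mod 31. 15⁻¹ ≡ 29 (mod 31), so λ ≡ 27.
  x = λ² - 25 - 9 = 729 - 34 ≡ 13; y = λ·(25 - 13) - 24 ≡ 21. → (13, 21)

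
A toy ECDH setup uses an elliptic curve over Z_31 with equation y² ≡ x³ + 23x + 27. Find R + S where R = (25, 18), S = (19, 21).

(26, 29)

(25, 18) + (19, 21). λ = (21 - 18)/(19 - 25) ≡ 3/25 mod 31. 25⁻¹ ≡ 5 (mod 31) since 25·5 = 125 ≡ 1, so λ ≡ 15.
  x = λ² - 25 - 19 = 225 - 44 ≡ 26; y = λ·(25 - 26) - 18 ≡ 29. → (26, 29)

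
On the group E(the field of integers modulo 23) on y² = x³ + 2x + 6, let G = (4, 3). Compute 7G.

Double-and-add on 7 = (111)₂. Start with G = (4, 3) for the leading 1-bit.
double: tangent at (4, 3): λ = (3·4² + 2)/(2·3) ≡ 4/6. 6⁻¹ ≡ 4 (mod 23) since 6·4 = 24 ≡ 1, so λ ≡ 4·4 ≡ 16.
  x = λ² - 4 - 4 = 256 - 8 ≡ 18; y = λ·(4 - 18) - 3 ≡ 3. → (18, 3)
add G: (18, 3) + (4, 3). λ = (3 - 3)/(4 - 18) ≡ 0/9 mod 23. 9⁻¹ ≡ 18 (mod 23), so λ ≡ 0.
  x = λ² - 18 - 4 = 0 - 22 ≡ 1; y = λ·(18 - 1) - 3 ≡ 20. → (1, 20)
double: tangent at (1, 20): λ = (3·1² + 2)/(2·20) ≡ 5/17. 17⁻¹ ≡ 19 (mod 23), so λ ≡ 5·19 ≡ 3.
  x = λ² - 1 - 1 = 9 - 2 ≡ 7; y = λ·(1 - 7) - 20 ≡ 8. → (7, 8)
add G: (7, 8) + (4, 3). λ = (3 - 8)/(4 - 7) ≡ 18/20 mod 23. 20⁻¹ ≡ 15 (mod 23) since 20·15 = 300 ≡ 1, so λ ≡ 17.
  x = λ² - 7 - 4 = 289 - 11 ≡ 2; y = λ·(7 - 2) - 8 ≡ 8. → (2, 8)

(2, 8)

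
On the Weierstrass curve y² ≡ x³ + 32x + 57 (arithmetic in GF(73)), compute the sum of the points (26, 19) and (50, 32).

(26, 19) + (50, 32). λ = (32 - 19)/(50 - 26) ≡ 13/24 mod 73. 24⁻¹ ≡ 70 (mod 73) since 24·70 = 1680 ≡ 1, so λ ≡ 34.
  x = λ² - 26 - 50 = 1156 - 76 ≡ 58; y = λ·(26 - 58) - 19 ≡ 61. → (58, 61)

(58, 61)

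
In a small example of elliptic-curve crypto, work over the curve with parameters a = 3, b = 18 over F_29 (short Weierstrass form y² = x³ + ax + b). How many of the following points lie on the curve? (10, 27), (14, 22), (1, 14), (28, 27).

(10, 27): 27² ≡ 4, rhs ≡ 4 → on.
(14, 22): 22² ≡ 20, rhs ≡ 20 → on.
(1, 14): 14² ≡ 22, rhs ≡ 22 → on.
(28, 27): 27² ≡ 4, rhs ≡ 14 → off.

3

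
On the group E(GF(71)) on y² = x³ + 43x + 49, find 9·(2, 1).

(19, 25)

Write Q = (2, 1).
Repeated addition: build up to 9Q.
2Q: tangent at (2, 1): λ = (3·2² + 43)/(2·1) ≡ 55/2. 2⁻¹ ≡ 36 (mod 71), so λ ≡ 55·36 ≡ 63.
  x = λ² - 2 - 2 = 3969 - 4 ≡ 60; y = λ·(2 - 60) - 1 ≡ 37. → (60, 37)
3Q: (60, 37) + (2, 1). λ = (1 - 37)/(2 - 60) ≡ 35/13 mod 71. 13⁻¹ ≡ 11 (mod 71), so λ ≡ 30.
  x = λ² - 60 - 2 = 900 - 62 ≡ 57; y = λ·(60 - 57) - 37 ≡ 53. → (57, 53)
4Q: (57, 53) + (2, 1). λ = (1 - 53)/(2 - 57) ≡ 19/16 mod 71. 16⁻¹ ≡ 40 (mod 71), so λ ≡ 50.
  x = λ² - 57 - 2 = 2500 - 59 ≡ 27; y = λ·(57 - 27) - 53 ≡ 27. → (27, 27)
5Q: (27, 27) + (2, 1). λ = (1 - 27)/(2 - 27) ≡ 45/46 mod 71. 46⁻¹ ≡ 17 (mod 71) since 46·17 = 782 ≡ 1, so λ ≡ 55.
  x = λ² - 27 - 2 = 3025 - 29 ≡ 14; y = λ·(27 - 14) - 27 ≡ 49. → (14, 49)
6Q: (14, 49) + (2, 1). λ = (1 - 49)/(2 - 14) ≡ 23/59 mod 71. 59⁻¹ ≡ 65 (mod 71), so λ ≡ 4.
  x = λ² - 14 - 2 = 16 - 16 ≡ 0; y = λ·(14 - 0) - 49 ≡ 7. → (0, 7)
7Q: (0, 7) + (2, 1). λ = (1 - 7)/(2 - 0) ≡ 65/2 mod 71. 2⁻¹ ≡ 36 (mod 71), so λ ≡ 68.
  x = λ² - 0 - 2 = 4624 - 2 ≡ 7; y = λ·(0 - 7) - 7 ≡ 14. → (7, 14)
8Q: (7, 14) + (2, 1). λ = (1 - 14)/(2 - 7) ≡ 58/66 mod 71. 66⁻¹ ≡ 14 (mod 71), so λ ≡ 31.
  x = λ² - 7 - 2 = 961 - 9 ≡ 29; y = λ·(7 - 29) - 14 ≡ 14. → (29, 14)
9Q: (29, 14) + (2, 1). λ = (1 - 14)/(2 - 29) ≡ 58/44 mod 71. 44⁻¹ ≡ 21 (mod 71), so λ ≡ 11.
  x = λ² - 29 - 2 = 121 - 31 ≡ 19; y = λ·(29 - 19) - 14 ≡ 25. → (19, 25)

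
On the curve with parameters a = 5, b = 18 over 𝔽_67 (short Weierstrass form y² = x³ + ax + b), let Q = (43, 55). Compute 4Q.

(63, 66)

Repeated addition: build up to 4Q.
2Q: tangent at (43, 55): λ = (3·43² + 5)/(2·55) ≡ 58/43. 43⁻¹ ≡ 53 (mod 67) since 43·53 = 2279 ≡ 1, so λ ≡ 58·53 ≡ 59.
  x = λ² - 43 - 43 = 3481 - 86 ≡ 45; y = λ·(43 - 45) - 55 ≡ 28. → (45, 28)
3Q: (45, 28) + (43, 55). λ = (55 - 28)/(43 - 45) ≡ 27/65 mod 67. 65⁻¹ ≡ 33 (mod 67), so λ ≡ 20.
  x = λ² - 45 - 43 = 400 - 88 ≡ 44; y = λ·(45 - 44) - 28 ≡ 59. → (44, 59)
4Q: (44, 59) + (43, 55). λ = (55 - 59)/(43 - 44) ≡ 63/66 mod 67. 66⁻¹ ≡ 66 (mod 67), so λ ≡ 4.
  x = λ² - 44 - 43 = 16 - 87 ≡ 63; y = λ·(44 - 63) - 59 ≡ 66. → (63, 66)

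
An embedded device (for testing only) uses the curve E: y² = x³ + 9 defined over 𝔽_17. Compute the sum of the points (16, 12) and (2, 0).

(16, 12) + (2, 0). λ = (0 - 12)/(2 - 16) ≡ 5/3 mod 17. 3⁻¹ ≡ 6 (mod 17) since 3·6 = 18 ≡ 1, so λ ≡ 13.
  x = λ² - 16 - 2 = 169 - 18 ≡ 15; y = λ·(16 - 15) - 12 ≡ 1. → (15, 1)

(15, 1)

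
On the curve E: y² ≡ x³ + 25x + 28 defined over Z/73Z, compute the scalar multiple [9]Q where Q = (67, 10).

Double-and-add on 9 = (1001)₂. Start with Q = (67, 10) for the leading 1-bit.
double: tangent at (67, 10): λ = (3·67² + 25)/(2·10) ≡ 60/20. 20⁻¹ ≡ 11 (mod 73), so λ ≡ 60·11 ≡ 3.
  x = λ² - 67 - 67 = 9 - 134 ≡ 21; y = λ·(67 - 21) - 10 ≡ 55. → (21, 55)
double: tangent at (21, 55): λ = (3·21² + 25)/(2·55) ≡ 34/37. 37⁻¹ ≡ 2 (mod 73), so λ ≡ 34·2 ≡ 68.
  x = λ² - 21 - 21 = 4624 - 42 ≡ 56; y = λ·(21 - 56) - 55 ≡ 47. → (56, 47)
double: tangent at (56, 47): λ = (3·56² + 25)/(2·47) ≡ 16/21. 21⁻¹ ≡ 7 (mod 73), so λ ≡ 16·7 ≡ 39.
  x = λ² - 56 - 56 = 1521 - 112 ≡ 22; y = λ·(56 - 22) - 47 ≡ 38. → (22, 38)
add Q: (22, 38) + (67, 10). λ = (10 - 38)/(67 - 22) ≡ 45/45 mod 73. 45⁻¹ ≡ 13 (mod 73) since 45·13 = 585 ≡ 1, so λ ≡ 1.
  x = λ² - 22 - 67 = 1 - 89 ≡ 58; y = λ·(22 - 58) - 38 ≡ 72. → (58, 72)

(58, 72)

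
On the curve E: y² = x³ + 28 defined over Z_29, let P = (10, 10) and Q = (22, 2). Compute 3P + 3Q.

(12, 4)

First 3P:
Repeated addition: build up to 3P.
2P: tangent at (10, 10): λ = (3·10² + 0)/(2·10) ≡ 10/20. 20⁻¹ ≡ 16 (mod 29) since 20·16 = 320 ≡ 1, so λ ≡ 10·16 ≡ 15.
  x = λ² - 10 - 10 = 225 - 20 ≡ 2; y = λ·(10 - 2) - 10 ≡ 23. → (2, 23)
3P: (2, 23) + (10, 10). λ = (10 - 23)/(10 - 2) ≡ 16/8 mod 29. 8⁻¹ ≡ 11 (mod 29), so λ ≡ 2.
  x = λ² - 2 - 10 = 4 - 12 ≡ 21; y = λ·(2 - 21) - 23 ≡ 26. → (21, 26)
3P = (21, 26).
Next 3Q:
Repeated addition: build up to 3Q.
2Q: tangent at (22, 2): λ = (3·22² + 0)/(2·2) ≡ 2/4. 4⁻¹ ≡ 22 (mod 29) since 4·22 = 88 ≡ 1, so λ ≡ 2·22 ≡ 15.
  x = λ² - 22 - 22 = 225 - 44 ≡ 7; y = λ·(22 - 7) - 2 ≡ 20. → (7, 20)
3Q: (7, 20) + (22, 2). λ = (2 - 20)/(22 - 7) ≡ 11/15 mod 29. 15⁻¹ ≡ 2 (mod 29) since 15·2 = 30 ≡ 1, so λ ≡ 22.
  x = λ² - 7 - 22 = 484 - 29 ≡ 20; y = λ·(7 - 20) - 20 ≡ 13. → (20, 13)
3Q = (20, 13).
Finally 3P + 3Q:
(21, 26) + (20, 13). λ = (13 - 26)/(20 - 21) ≡ 16/28 mod 29. 28⁻¹ ≡ 28 (mod 29), so λ ≡ 13.
  x = λ² - 21 - 20 = 169 - 41 ≡ 12; y = λ·(21 - 12) - 26 ≡ 4. → (12, 4)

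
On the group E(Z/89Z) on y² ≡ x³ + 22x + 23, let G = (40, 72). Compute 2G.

tangent at (40, 72): λ = (3·40² + 22)/(2·72) ≡ 16/55. 55⁻¹ ≡ 34 (mod 89) since 55·34 = 1870 ≡ 1, so λ ≡ 16·34 ≡ 10.
  x = λ² - 40 - 40 = 100 - 80 ≡ 20; y = λ·(40 - 20) - 72 ≡ 39. → (20, 39)

(20, 39)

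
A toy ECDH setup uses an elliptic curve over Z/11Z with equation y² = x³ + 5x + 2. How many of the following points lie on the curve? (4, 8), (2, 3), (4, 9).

(4, 8): 8² ≡ 9, rhs ≡ 9 → on.
(2, 3): 3² ≡ 9, rhs ≡ 9 → on.
(4, 9): 9² ≡ 4, rhs ≡ 9 → off.

2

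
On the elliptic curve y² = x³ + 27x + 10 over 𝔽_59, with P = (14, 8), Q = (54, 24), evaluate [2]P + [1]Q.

(28, 11)

First 2P:
Repeated addition: build up to 2P.
2P: tangent at (14, 8): λ = (3·14² + 27)/(2·8) ≡ 25/16. 16⁻¹ ≡ 48 (mod 59), so λ ≡ 25·48 ≡ 20.
  x = λ² - 14 - 14 = 400 - 28 ≡ 18; y = λ·(14 - 18) - 8 ≡ 30. → (18, 30)
2P = (18, 30).
Finally 2P + Q:
(18, 30) + (54, 24). λ = (24 - 30)/(54 - 18) ≡ 53/36 mod 59. 36⁻¹ ≡ 41 (mod 59) since 36·41 = 1476 ≡ 1, so λ ≡ 49.
  x = λ² - 18 - 54 = 2401 - 72 ≡ 28; y = λ·(18 - 28) - 30 ≡ 11. → (28, 11)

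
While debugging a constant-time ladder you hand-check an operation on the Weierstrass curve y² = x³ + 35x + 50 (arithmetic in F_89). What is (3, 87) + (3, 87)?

(34, 82)

tangent at (3, 87): λ = (3·3² + 35)/(2·87) ≡ 62/85. 85⁻¹ ≡ 22 (mod 89), so λ ≡ 62·22 ≡ 29.
  x = λ² - 3 - 3 = 841 - 6 ≡ 34; y = λ·(3 - 34) - 87 ≡ 82. → (34, 82)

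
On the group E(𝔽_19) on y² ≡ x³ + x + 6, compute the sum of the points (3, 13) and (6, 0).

(3, 13) + (6, 0). λ = (0 - 13)/(6 - 3) ≡ 6/3 mod 19. 3⁻¹ ≡ 13 (mod 19) since 3·13 = 39 ≡ 1, so λ ≡ 2.
  x = λ² - 3 - 6 = 4 - 9 ≡ 14; y = λ·(3 - 14) - 13 ≡ 3. → (14, 3)

(14, 3)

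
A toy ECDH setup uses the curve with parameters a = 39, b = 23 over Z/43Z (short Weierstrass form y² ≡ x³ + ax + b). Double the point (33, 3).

tangent at (33, 3): λ = (3·33² + 39)/(2·3) ≡ 38/6. 6⁻¹ ≡ 36 (mod 43), so λ ≡ 38·36 ≡ 35.
  x = λ² - 33 - 33 = 1225 - 66 ≡ 41; y = λ·(33 - 41) - 3 ≡ 18. → (41, 18)

(41, 18)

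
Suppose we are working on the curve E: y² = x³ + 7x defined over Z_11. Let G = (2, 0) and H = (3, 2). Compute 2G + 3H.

O

First 2G:
Repeated addition: build up to 2G.
2G: (2, 0) + (2, 0): same x and y₁ ≡ -y₂, so the sum is O.
2G = O.
Next 3H:
Repeated addition: build up to 3H.
2H: tangent at (3, 2): λ = (3·3² + 7)/(2·2) ≡ 1/4. 4⁻¹ ≡ 3 (mod 11) since 4·3 = 12 ≡ 1, so λ ≡ 1·3 ≡ 3.
  x = λ² - 3 - 3 = 9 - 6 ≡ 3; y = λ·(3 - 3) - 2 ≡ 9. → (3, 9)
3H: (3, 9) + (3, 2): same x and y₁ ≡ -y₂, so the sum is O.
3H = O.
Finally 2G + 3H:
O + O = O (identity).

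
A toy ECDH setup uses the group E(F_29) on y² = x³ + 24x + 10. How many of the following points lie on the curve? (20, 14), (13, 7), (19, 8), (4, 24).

(20, 14): 14² ≡ 22, rhs ≡ 22 → on.
(13, 7): 7² ≡ 20, rhs ≡ 25 → off.
(19, 8): 8² ≡ 6, rhs ≡ 17 → off.
(4, 24): 24² ≡ 25, rhs ≡ 25 → on.

2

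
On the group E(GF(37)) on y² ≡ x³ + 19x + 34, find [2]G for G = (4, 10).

(22, 0)

tangent at (4, 10): λ = (3·4² + 19)/(2·10) ≡ 30/20. 20⁻¹ ≡ 13 (mod 37) since 20·13 = 260 ≡ 1, so λ ≡ 30·13 ≡ 20.
  x = λ² - 4 - 4 = 400 - 8 ≡ 22; y = λ·(4 - 22) - 10 ≡ 0. → (22, 0)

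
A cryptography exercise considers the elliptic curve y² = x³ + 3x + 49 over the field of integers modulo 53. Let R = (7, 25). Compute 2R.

(48, 11)

tangent at (7, 25): λ = (3·7² + 3)/(2·25) ≡ 44/50. 50⁻¹ ≡ 35 (mod 53), so λ ≡ 44·35 ≡ 3.
  x = λ² - 7 - 7 = 9 - 14 ≡ 48; y = λ·(7 - 48) - 25 ≡ 11. → (48, 11)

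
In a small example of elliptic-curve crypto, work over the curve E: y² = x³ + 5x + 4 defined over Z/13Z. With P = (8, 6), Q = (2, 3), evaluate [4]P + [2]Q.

(11, 8)

First 4P:
Double-and-add on 4 = (100)₂. Start with P = (8, 6) for the leading 1-bit.
double: tangent at (8, 6): λ = (3·8² + 5)/(2·6) ≡ 2/12. 12⁻¹ ≡ 12 (mod 13), so λ ≡ 2·12 ≡ 11.
  x = λ² - 8 - 8 = 121 - 16 ≡ 1; y = λ·(8 - 1) - 6 ≡ 6. → (1, 6)
double: tangent at (1, 6): λ = (3·1² + 5)/(2·6) ≡ 8/12. 12⁻¹ ≡ 12 (mod 13) since 12·12 = 144 ≡ 1, so λ ≡ 8·12 ≡ 5.
  x = λ² - 1 - 1 = 25 - 2 ≡ 10; y = λ·(1 - 10) - 6 ≡ 1. → (10, 1)
4P = (10, 1).
Next 2Q:
Repeated addition: build up to 2Q.
2Q: tangent at (2, 3): λ = (3·2² + 5)/(2·3) ≡ 4/6. 6⁻¹ ≡ 11 (mod 13) since 6·11 = 66 ≡ 1, so λ ≡ 4·11 ≡ 5.
  x = λ² - 2 - 2 = 25 - 4 ≡ 8; y = λ·(2 - 8) - 3 ≡ 6. → (8, 6)
2Q = (8, 6).
Finally 4P + 2Q:
(10, 1) + (8, 6). λ = (6 - 1)/(8 - 10) ≡ 5/11 mod 13. 11⁻¹ ≡ 6 (mod 13), so λ ≡ 4.
  x = λ² - 10 - 8 = 16 - 18 ≡ 11; y = λ·(10 - 11) - 1 ≡ 8. → (11, 8)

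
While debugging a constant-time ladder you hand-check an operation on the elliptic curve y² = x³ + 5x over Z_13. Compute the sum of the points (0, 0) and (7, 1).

(10, 6)

(0, 0) + (7, 1). λ = (1 - 0)/(7 - 0) ≡ 1/7 mod 13. 7⁻¹ ≡ 2 (mod 13), so λ ≡ 2.
  x = λ² - 0 - 7 = 4 - 7 ≡ 10; y = λ·(0 - 10) - 0 ≡ 6. → (10, 6)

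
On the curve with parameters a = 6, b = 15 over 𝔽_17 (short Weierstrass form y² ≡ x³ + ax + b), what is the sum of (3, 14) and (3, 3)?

O

The two points share x = 3 and their y-coordinates satisfy 14 + 3 ≡ 0 (mod 17), so they are inverses. Their sum is ∞.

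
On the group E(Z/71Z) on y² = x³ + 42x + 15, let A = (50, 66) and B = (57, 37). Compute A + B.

(0, 21)

(50, 66) + (57, 37). λ = (37 - 66)/(57 - 50) ≡ 42/7 mod 71. 7⁻¹ ≡ 61 (mod 71) since 7·61 = 427 ≡ 1, so λ ≡ 6.
  x = λ² - 50 - 57 = 36 - 107 ≡ 0; y = λ·(50 - 0) - 66 ≡ 21. → (0, 21)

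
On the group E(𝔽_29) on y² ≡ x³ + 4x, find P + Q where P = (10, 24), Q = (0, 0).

(10, 24) + (0, 0). λ = (0 - 24)/(0 - 10) ≡ 5/19 mod 29. 19⁻¹ ≡ 26 (mod 29), so λ ≡ 14.
  x = λ² - 10 - 0 = 196 - 10 ≡ 12; y = λ·(10 - 12) - 24 ≡ 6. → (12, 6)

(12, 6)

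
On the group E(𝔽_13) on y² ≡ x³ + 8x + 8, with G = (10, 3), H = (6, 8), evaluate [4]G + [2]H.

(1, 11)

First 4G:
Repeated addition: build up to 4G.
2G: tangent at (10, 3): λ = (3·10² + 8)/(2·3) ≡ 9/6. 6⁻¹ ≡ 11 (mod 13), so λ ≡ 9·11 ≡ 8.
  x = λ² - 10 - 10 = 64 - 20 ≡ 5; y = λ·(10 - 5) - 3 ≡ 11. → (5, 11)
3G: (5, 11) + (10, 3). λ = (3 - 11)/(10 - 5) ≡ 5/5 mod 13. 5⁻¹ ≡ 8 (mod 13) since 5·8 = 40 ≡ 1, so λ ≡ 1.
  x = λ² - 5 - 10 = 1 - 15 ≡ 12; y = λ·(5 - 12) - 11 ≡ 8. → (12, 8)
4G: (12, 8) + (10, 3). λ = (3 - 8)/(10 - 12) ≡ 8/11 mod 13. 11⁻¹ ≡ 6 (mod 13), so λ ≡ 9.
  x = λ² - 12 - 10 = 81 - 22 ≡ 7; y = λ·(12 - 7) - 8 ≡ 11. → (7, 11)
4G = (7, 11).
Next 2H:
Repeated addition: build up to 2H.
2H: tangent at (6, 8): λ = (3·6² + 8)/(2·8) ≡ 12/3. 3⁻¹ ≡ 9 (mod 13) since 3·9 = 27 ≡ 1, so λ ≡ 12·9 ≡ 4.
  x = λ² - 6 - 6 = 16 - 12 ≡ 4; y = λ·(6 - 4) - 8 ≡ 0. → (4, 0)
2H = (4, 0).
Finally 4G + 2H:
(7, 11) + (4, 0). λ = (0 - 11)/(4 - 7) ≡ 2/10 mod 13. 10⁻¹ ≡ 4 (mod 13), so λ ≡ 8.
  x = λ² - 7 - 4 = 64 - 11 ≡ 1; y = λ·(7 - 1) - 11 ≡ 11. → (1, 11)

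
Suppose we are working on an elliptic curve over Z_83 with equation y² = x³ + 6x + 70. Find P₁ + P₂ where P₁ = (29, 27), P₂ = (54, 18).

(49, 30)

(29, 27) + (54, 18). λ = (18 - 27)/(54 - 29) ≡ 74/25 mod 83. 25⁻¹ ≡ 10 (mod 83), so λ ≡ 76.
  x = λ² - 29 - 54 = 5776 - 83 ≡ 49; y = λ·(29 - 49) - 27 ≡ 30. → (49, 30)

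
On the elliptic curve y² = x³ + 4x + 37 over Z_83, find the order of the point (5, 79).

2P: tangent at (5, 79): λ = (3·5² + 4)/(2·79) ≡ 79/75. 75⁻¹ ≡ 31 (mod 83) since 75·31 = 2325 ≡ 1, so λ ≡ 79·31 ≡ 42.
  x = λ² - 5 - 5 = 1764 - 10 ≡ 11; y = λ·(5 - 11) - 79 ≡ 1. → (11, 1)
3P: (11, 1) + (5, 79). λ = (79 - 1)/(5 - 11) ≡ 78/77 mod 83. 77⁻¹ ≡ 69 (mod 83) since 77·69 = 5313 ≡ 1, so λ ≡ 70.
  x = λ² - 11 - 5 = 4900 - 16 ≡ 70; y = λ·(11 - 70) - 1 ≡ 19. → (70, 19)
4P: (70, 19) + (5, 79). λ = (79 - 19)/(5 - 70) ≡ 60/18 mod 83. 18⁻¹ ≡ 60 (mod 83), so λ ≡ 31.
  x = λ² - 70 - 5 = 961 - 75 ≡ 56; y = λ·(70 - 56) - 19 ≡ 0. → (56, 0)
5P: (56, 0) + (5, 79). λ = (79 - 0)/(5 - 56) ≡ 79/32 mod 83. 32⁻¹ ≡ 13 (mod 83) since 32·13 = 416 ≡ 1, so λ ≡ 31.
  x = λ² - 56 - 5 = 961 - 61 ≡ 70; y = λ·(56 - 70) - 0 ≡ 64. → (70, 64)
6P: (70, 64) + (5, 79). λ = (79 - 64)/(5 - 70) ≡ 15/18 mod 83. 18⁻¹ ≡ 60 (mod 83) since 18·60 = 1080 ≡ 1, so λ ≡ 70.
  x = λ² - 70 - 5 = 4900 - 75 ≡ 11; y = λ·(70 - 11) - 64 ≡ 82. → (11, 82)
7P: (11, 82) + (5, 79). λ = (79 - 82)/(5 - 11) ≡ 80/77 mod 83. 77⁻¹ ≡ 69 (mod 83), so λ ≡ 42.
  x = λ² - 11 - 5 = 1764 - 16 ≡ 5; y = λ·(11 - 5) - 82 ≡ 4. → (5, 4)
8P: (5, 4) + (5, 79): same x and y₁ ≡ -y₂, so the sum is 𝒪.
8P = 𝒪, so the order is 8.

8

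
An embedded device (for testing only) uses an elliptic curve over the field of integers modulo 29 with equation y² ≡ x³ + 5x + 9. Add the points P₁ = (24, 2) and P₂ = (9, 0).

(12, 17)

(24, 2) + (9, 0). λ = (0 - 2)/(9 - 24) ≡ 27/14 mod 29. 14⁻¹ ≡ 27 (mod 29) since 14·27 = 378 ≡ 1, so λ ≡ 4.
  x = λ² - 24 - 9 = 16 - 33 ≡ 12; y = λ·(24 - 12) - 2 ≡ 17. → (12, 17)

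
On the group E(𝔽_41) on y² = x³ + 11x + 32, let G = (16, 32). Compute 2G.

(9, 9)

tangent at (16, 32): λ = (3·16² + 11)/(2·32) ≡ 0/23. 23⁻¹ ≡ 25 (mod 41) since 23·25 = 575 ≡ 1, so λ ≡ 0·25 ≡ 0.
  x = λ² - 16 - 16 = 0 - 32 ≡ 9; y = λ·(16 - 9) - 32 ≡ 9. → (9, 9)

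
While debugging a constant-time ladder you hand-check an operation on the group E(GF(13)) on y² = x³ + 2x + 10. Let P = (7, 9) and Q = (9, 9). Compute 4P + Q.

(1, 0)

First 4P:
Repeated addition: build up to 4P.
2P: tangent at (7, 9): λ = (3·7² + 2)/(2·9) ≡ 6/5. 5⁻¹ ≡ 8 (mod 13) since 5·8 = 40 ≡ 1, so λ ≡ 6·8 ≡ 9.
  x = λ² - 7 - 7 = 81 - 14 ≡ 2; y = λ·(7 - 2) - 9 ≡ 10. → (2, 10)
3P: (2, 10) + (7, 9). λ = (9 - 10)/(7 - 2) ≡ 12/5 mod 13. 5⁻¹ ≡ 8 (mod 13) since 5·8 = 40 ≡ 1, so λ ≡ 5.
  x = λ² - 2 - 7 = 25 - 9 ≡ 3; y = λ·(2 - 3) - 10 ≡ 11. → (3, 11)
4P: (3, 11) + (7, 9). λ = (9 - 11)/(7 - 3) ≡ 11/4 mod 13. 4⁻¹ ≡ 10 (mod 13) since 4·10 = 40 ≡ 1, so λ ≡ 6.
  x = λ² - 3 - 7 = 36 - 10 ≡ 0; y = λ·(3 - 0) - 11 ≡ 7. → (0, 7)
4P = (0, 7).
Finally 4P + Q:
(0, 7) + (9, 9). λ = (9 - 7)/(9 - 0) ≡ 2/9 mod 13. 9⁻¹ ≡ 3 (mod 13) since 9·3 = 27 ≡ 1, so λ ≡ 6.
  x = λ² - 0 - 9 = 36 - 9 ≡ 1; y = λ·(0 - 1) - 7 ≡ 0. → (1, 0)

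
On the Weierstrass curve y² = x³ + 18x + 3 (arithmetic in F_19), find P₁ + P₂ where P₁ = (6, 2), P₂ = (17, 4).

(6, 2) + (17, 4). λ = (4 - 2)/(17 - 6) ≡ 2/11 mod 19. 11⁻¹ ≡ 7 (mod 19) since 11·7 = 77 ≡ 1, so λ ≡ 14.
  x = λ² - 6 - 17 = 196 - 23 ≡ 2; y = λ·(6 - 2) - 2 ≡ 16. → (2, 16)

(2, 16)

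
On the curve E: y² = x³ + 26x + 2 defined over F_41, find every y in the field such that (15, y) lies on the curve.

x³ + 26x + 2 = 3767 ≡ 36 (mod 41).
Square roots of 36 mod 41: 6 and 35 (since 6² = 36 ≡ 36).

6, 35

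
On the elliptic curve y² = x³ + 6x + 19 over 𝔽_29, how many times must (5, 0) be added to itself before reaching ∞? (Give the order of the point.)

2P: (5, 0) + (5, 0): same x and y₁ ≡ -y₂, so the sum is ∞.
2P = ∞, so the order is 2.

2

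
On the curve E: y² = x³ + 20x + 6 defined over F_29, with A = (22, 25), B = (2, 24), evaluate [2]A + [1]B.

(20, 24)

First 2A:
Repeated addition: build up to 2A.
2A: tangent at (22, 25): λ = (3·22² + 20)/(2·25) ≡ 22/21. 21⁻¹ ≡ 18 (mod 29), so λ ≡ 22·18 ≡ 19.
  x = λ² - 22 - 22 = 361 - 44 ≡ 27; y = λ·(22 - 27) - 25 ≡ 25. → (27, 25)
2A = (27, 25).
Finally 2A + B:
(27, 25) + (2, 24). λ = (24 - 25)/(2 - 27) ≡ 28/4 mod 29. 4⁻¹ ≡ 22 (mod 29), so λ ≡ 7.
  x = λ² - 27 - 2 = 49 - 29 ≡ 20; y = λ·(27 - 20) - 25 ≡ 24. → (20, 24)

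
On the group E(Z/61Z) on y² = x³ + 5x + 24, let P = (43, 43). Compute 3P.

Repeated addition: build up to 3P.
2P: tangent at (43, 43): λ = (3·43² + 5)/(2·43) ≡ 1/25. 25⁻¹ ≡ 22 (mod 61) since 25·22 = 550 ≡ 1, so λ ≡ 1·22 ≡ 22.
  x = λ² - 43 - 43 = 484 - 86 ≡ 32; y = λ·(43 - 32) - 43 ≡ 16. → (32, 16)
3P: (32, 16) + (43, 43). λ = (43 - 16)/(43 - 32) ≡ 27/11 mod 61. 11⁻¹ ≡ 50 (mod 61), so λ ≡ 8.
  x = λ² - 32 - 43 = 64 - 75 ≡ 50; y = λ·(32 - 50) - 16 ≡ 23. → (50, 23)

(50, 23)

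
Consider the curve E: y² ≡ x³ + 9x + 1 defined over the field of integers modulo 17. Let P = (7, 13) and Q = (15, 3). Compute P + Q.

(7, 13) + (15, 3). λ = (3 - 13)/(15 - 7) ≡ 7/8 mod 17. 8⁻¹ ≡ 15 (mod 17) since 8·15 = 120 ≡ 1, so λ ≡ 3.
  x = λ² - 7 - 15 = 9 - 22 ≡ 4; y = λ·(7 - 4) - 13 ≡ 13. → (4, 13)

(4, 13)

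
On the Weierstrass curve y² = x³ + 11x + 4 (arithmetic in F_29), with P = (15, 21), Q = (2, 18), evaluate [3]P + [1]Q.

First 3P:
Repeated addition: build up to 3P.
2P: tangent at (15, 21): λ = (3·15² + 11)/(2·21) ≡ 19/13. 13⁻¹ ≡ 9 (mod 29) since 13·9 = 117 ≡ 1, so λ ≡ 19·9 ≡ 26.
  x = λ² - 15 - 15 = 676 - 30 ≡ 8; y = λ·(15 - 8) - 21 ≡ 16. → (8, 16)
3P: (8, 16) + (15, 21). λ = (21 - 16)/(15 - 8) ≡ 5/7 mod 29. 7⁻¹ ≡ 25 (mod 29) since 7·25 = 175 ≡ 1, so λ ≡ 9.
  x = λ² - 8 - 15 = 81 - 23 ≡ 0; y = λ·(8 - 0) - 16 ≡ 27. → (0, 27)
3P = (0, 27).
Finally 3P + Q:
(0, 27) + (2, 18). λ = (18 - 27)/(2 - 0) ≡ 20/2 mod 29. 2⁻¹ ≡ 15 (mod 29) since 2·15 = 30 ≡ 1, so λ ≡ 10.
  x = λ² - 0 - 2 = 100 - 2 ≡ 11; y = λ·(0 - 11) - 27 ≡ 8. → (11, 8)

(11, 8)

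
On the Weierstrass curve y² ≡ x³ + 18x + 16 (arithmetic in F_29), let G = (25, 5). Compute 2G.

(4, 6)

tangent at (25, 5): λ = (3·25² + 18)/(2·5) ≡ 8/10. 10⁻¹ ≡ 3 (mod 29) since 10·3 = 30 ≡ 1, so λ ≡ 8·3 ≡ 24.
  x = λ² - 25 - 25 = 576 - 50 ≡ 4; y = λ·(25 - 4) - 5 ≡ 6. → (4, 6)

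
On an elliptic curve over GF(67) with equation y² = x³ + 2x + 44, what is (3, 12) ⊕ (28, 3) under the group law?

(3, 12) + (28, 3). λ = (3 - 12)/(28 - 3) ≡ 58/25 mod 67. 25⁻¹ ≡ 59 (mod 67) since 25·59 = 1475 ≡ 1, so λ ≡ 5.
  x = λ² - 3 - 28 = 25 - 31 ≡ 61; y = λ·(3 - 61) - 12 ≡ 33. → (61, 33)

(61, 33)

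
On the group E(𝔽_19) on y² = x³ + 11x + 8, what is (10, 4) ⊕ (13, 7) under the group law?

(16, 9)

(10, 4) + (13, 7). λ = (7 - 4)/(13 - 10) ≡ 3/3 mod 19. 3⁻¹ ≡ 13 (mod 19), so λ ≡ 1.
  x = λ² - 10 - 13 = 1 - 23 ≡ 16; y = λ·(10 - 16) - 4 ≡ 9. → (16, 9)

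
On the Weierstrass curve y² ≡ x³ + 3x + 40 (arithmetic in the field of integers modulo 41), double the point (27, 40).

tangent at (27, 40): λ = (3·27² + 3)/(2·40) ≡ 17/39. 39⁻¹ ≡ 20 (mod 41) since 39·20 = 780 ≡ 1, so λ ≡ 17·20 ≡ 12.
  x = λ² - 27 - 27 = 144 - 54 ≡ 8; y = λ·(27 - 8) - 40 ≡ 24. → (8, 24)

(8, 24)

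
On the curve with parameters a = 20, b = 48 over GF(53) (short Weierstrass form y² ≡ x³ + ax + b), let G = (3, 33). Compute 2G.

(40, 33)

tangent at (3, 33): λ = (3·3² + 20)/(2·33) ≡ 47/13. 13⁻¹ ≡ 49 (mod 53) since 13·49 = 637 ≡ 1, so λ ≡ 47·49 ≡ 24.
  x = λ² - 3 - 3 = 576 - 6 ≡ 40; y = λ·(3 - 40) - 33 ≡ 33. → (40, 33)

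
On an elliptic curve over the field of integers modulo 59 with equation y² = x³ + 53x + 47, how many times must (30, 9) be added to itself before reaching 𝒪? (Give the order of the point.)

2P: tangent at (30, 9): λ = (3·30² + 53)/(2·9) ≡ 39/18. 18⁻¹ ≡ 23 (mod 59) since 18·23 = 414 ≡ 1, so λ ≡ 39·23 ≡ 12.
  x = λ² - 30 - 30 = 144 - 60 ≡ 25; y = λ·(30 - 25) - 9 ≡ 51. → (25, 51)
3P: (25, 51) + (30, 9). λ = (9 - 51)/(30 - 25) ≡ 17/5 mod 59. 5⁻¹ ≡ 12 (mod 59), so λ ≡ 27.
  x = λ² - 25 - 30 = 729 - 55 ≡ 25; y = λ·(25 - 25) - 51 ≡ 8. → (25, 8)
4P: (25, 8) + (30, 9). λ = (9 - 8)/(30 - 25) ≡ 1/5 mod 59. 5⁻¹ ≡ 12 (mod 59), so λ ≡ 12.
  x = λ² - 25 - 30 = 144 - 55 ≡ 30; y = λ·(25 - 30) - 8 ≡ 50. → (30, 50)
5P: (30, 50) + (30, 9): same x and y₁ ≡ -y₂, so the sum is 𝒪.
5P = 𝒪, so the order is 5.

5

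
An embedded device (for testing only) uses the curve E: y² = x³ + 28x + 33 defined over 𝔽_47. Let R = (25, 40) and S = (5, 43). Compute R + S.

(25, 40) + (5, 43). λ = (43 - 40)/(5 - 25) ≡ 3/27 mod 47. 27⁻¹ ≡ 7 (mod 47), so λ ≡ 21.
  x = λ² - 25 - 5 = 441 - 30 ≡ 35; y = λ·(25 - 35) - 40 ≡ 32. → (35, 32)

(35, 32)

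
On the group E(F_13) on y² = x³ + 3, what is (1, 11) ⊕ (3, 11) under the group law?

(9, 2)

(1, 11) + (3, 11). λ = (11 - 11)/(3 - 1) ≡ 0/2 mod 13. 2⁻¹ ≡ 7 (mod 13) since 2·7 = 14 ≡ 1, so λ ≡ 0.
  x = λ² - 1 - 3 = 0 - 4 ≡ 9; y = λ·(1 - 9) - 11 ≡ 2. → (9, 2)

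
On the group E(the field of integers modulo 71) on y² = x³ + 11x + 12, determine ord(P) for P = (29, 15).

3

2P: tangent at (29, 15): λ = (3·29² + 11)/(2·15) ≡ 49/30. 30⁻¹ ≡ 45 (mod 71) since 30·45 = 1350 ≡ 1, so λ ≡ 49·45 ≡ 4.
  x = λ² - 29 - 29 = 16 - 58 ≡ 29; y = λ·(29 - 29) - 15 ≡ 56. → (29, 56)
3P: (29, 56) + (29, 15): same x and y₁ ≡ -y₂, so the sum is 𝒪.
3P = 𝒪, so the order is 3.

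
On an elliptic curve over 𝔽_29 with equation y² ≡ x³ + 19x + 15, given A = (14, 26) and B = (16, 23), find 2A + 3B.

(13, 20)

First 2A:
Repeated addition: build up to 2A.
2A: tangent at (14, 26): λ = (3·14² + 19)/(2·26) ≡ 27/23. 23⁻¹ ≡ 24 (mod 29) since 23·24 = 552 ≡ 1, so λ ≡ 27·24 ≡ 10.
  x = λ² - 14 - 14 = 100 - 28 ≡ 14; y = λ·(14 - 14) - 26 ≡ 3. → (14, 3)
2A = (14, 3).
Next 3B:
Repeated addition: build up to 3B.
2B: tangent at (16, 23): λ = (3·16² + 19)/(2·23) ≡ 4/17. 17⁻¹ ≡ 12 (mod 29) since 17·12 = 204 ≡ 1, so λ ≡ 4·12 ≡ 19.
  x = λ² - 16 - 16 = 361 - 32 ≡ 10; y = λ·(16 - 10) - 23 ≡ 4. → (10, 4)
3B: (10, 4) + (16, 23). λ = (23 - 4)/(16 - 10) ≡ 19/6 mod 29. 6⁻¹ ≡ 5 (mod 29), so λ ≡ 8.
  x = λ² - 10 - 16 = 64 - 26 ≡ 9; y = λ·(10 - 9) - 4 ≡ 4. → (9, 4)
3B = (9, 4).
Finally 2A + 3B:
(14, 3) + (9, 4). λ = (4 - 3)/(9 - 14) ≡ 1/24 mod 29. 24⁻¹ ≡ 23 (mod 29), so λ ≡ 23.
  x = λ² - 14 - 9 = 529 - 23 ≡ 13; y = λ·(14 - 13) - 3 ≡ 20. → (13, 20)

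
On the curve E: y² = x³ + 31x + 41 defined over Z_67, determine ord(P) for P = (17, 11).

7

2P: tangent at (17, 11): λ = (3·17² + 31)/(2·11) ≡ 27/22. 22⁻¹ ≡ 64 (mod 67) since 22·64 = 1408 ≡ 1, so λ ≡ 27·64 ≡ 53.
  x = λ² - 17 - 17 = 2809 - 34 ≡ 28; y = λ·(17 - 28) - 11 ≡ 9. → (28, 9)
3P: (28, 9) + (17, 11). λ = (11 - 9)/(17 - 28) ≡ 2/56 mod 67. 56⁻¹ ≡ 6 (mod 67), so λ ≡ 12.
  x = λ² - 28 - 17 = 144 - 45 ≡ 32; y = λ·(28 - 32) - 9 ≡ 10. → (32, 10)
4P: (32, 10) + (17, 11). λ = (11 - 10)/(17 - 32) ≡ 1/52 mod 67. 52⁻¹ ≡ 58 (mod 67), so λ ≡ 58.
  x = λ² - 32 - 17 = 3364 - 49 ≡ 32; y = λ·(32 - 32) - 10 ≡ 57. → (32, 57)
5P: (32, 57) + (17, 11). λ = (11 - 57)/(17 - 32) ≡ 21/52 mod 67. 52⁻¹ ≡ 58 (mod 67) since 52·58 = 3016 ≡ 1, so λ ≡ 12.
  x = λ² - 32 - 17 = 144 - 49 ≡ 28; y = λ·(32 - 28) - 57 ≡ 58. → (28, 58)
6P: (28, 58) + (17, 11). λ = (11 - 58)/(17 - 28) ≡ 20/56 mod 67. 56⁻¹ ≡ 6 (mod 67), so λ ≡ 53.
  x = λ² - 28 - 17 = 2809 - 45 ≡ 17; y = λ·(28 - 17) - 58 ≡ 56. → (17, 56)
7P: (17, 56) + (17, 11): same x and y₁ ≡ -y₂, so the sum is the point at infinity.
7P = the point at infinity, so the order is 7.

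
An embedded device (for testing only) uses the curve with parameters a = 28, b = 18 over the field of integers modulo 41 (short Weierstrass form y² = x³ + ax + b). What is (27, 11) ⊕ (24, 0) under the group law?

(27, 11) + (24, 0). λ = (0 - 11)/(24 - 27) ≡ 30/38 mod 41. 38⁻¹ ≡ 27 (mod 41) since 38·27 = 1026 ≡ 1, so λ ≡ 31.
  x = λ² - 27 - 24 = 961 - 51 ≡ 8; y = λ·(27 - 8) - 11 ≡ 4. → (8, 4)

(8, 4)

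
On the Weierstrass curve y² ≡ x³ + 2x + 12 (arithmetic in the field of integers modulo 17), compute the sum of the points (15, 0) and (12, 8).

(16, 14)

(15, 0) + (12, 8). λ = (8 - 0)/(12 - 15) ≡ 8/14 mod 17. 14⁻¹ ≡ 11 (mod 17), so λ ≡ 3.
  x = λ² - 15 - 12 = 9 - 27 ≡ 16; y = λ·(15 - 16) - 0 ≡ 14. → (16, 14)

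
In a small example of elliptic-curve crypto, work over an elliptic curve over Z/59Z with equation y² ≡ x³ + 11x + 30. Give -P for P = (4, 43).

(4, 16)

-(4, 43) = (4, -43 mod 59) = (4, 16).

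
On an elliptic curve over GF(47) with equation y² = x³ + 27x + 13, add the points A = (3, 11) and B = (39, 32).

(37, 24)

(3, 11) + (39, 32). λ = (32 - 11)/(39 - 3) ≡ 21/36 mod 47. 36⁻¹ ≡ 17 (mod 47) since 36·17 = 612 ≡ 1, so λ ≡ 28.
  x = λ² - 3 - 39 = 784 - 42 ≡ 37; y = λ·(3 - 37) - 11 ≡ 24. → (37, 24)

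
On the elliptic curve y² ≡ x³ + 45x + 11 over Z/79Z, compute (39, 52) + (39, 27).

The two points share x = 39 and their y-coordinates satisfy 52 + 27 ≡ 0 (mod 79), so they are inverses. Their sum is the point at infinity.

O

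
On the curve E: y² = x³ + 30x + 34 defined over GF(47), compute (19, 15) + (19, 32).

O

The two points share x = 19 and their y-coordinates satisfy 15 + 32 ≡ 0 (mod 47), so they are inverses. Their sum is the point at infinity.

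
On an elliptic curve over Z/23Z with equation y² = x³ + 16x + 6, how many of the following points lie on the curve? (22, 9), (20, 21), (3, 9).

(22, 9): 9² ≡ 12, rhs ≡ 12 → on.
(20, 21): 21² ≡ 4, rhs ≡ 0 → off.
(3, 9): 9² ≡ 12, rhs ≡ 12 → on.

2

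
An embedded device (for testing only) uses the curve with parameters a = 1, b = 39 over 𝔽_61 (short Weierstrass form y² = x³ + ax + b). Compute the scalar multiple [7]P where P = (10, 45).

(50, 51)

Repeated addition: build up to 7P.
2P: tangent at (10, 45): λ = (3·10² + 1)/(2·45) ≡ 57/29. 29⁻¹ ≡ 40 (mod 61) since 29·40 = 1160 ≡ 1, so λ ≡ 57·40 ≡ 23.
  x = λ² - 10 - 10 = 529 - 20 ≡ 21; y = λ·(10 - 21) - 45 ≡ 7. → (21, 7)
3P: (21, 7) + (10, 45). λ = (45 - 7)/(10 - 21) ≡ 38/50 mod 61. 50⁻¹ ≡ 11 (mod 61), so λ ≡ 52.
  x = λ² - 21 - 10 = 2704 - 31 ≡ 50; y = λ·(21 - 50) - 7 ≡ 10. → (50, 10)
4P: (50, 10) + (10, 45). λ = (45 - 10)/(10 - 50) ≡ 35/21 mod 61. 21⁻¹ ≡ 32 (mod 61), so λ ≡ 22.
  x = λ² - 50 - 10 = 484 - 60 ≡ 58; y = λ·(50 - 58) - 10 ≡ 58. → (58, 58)
5P: (58, 58) + (10, 45). λ = (45 - 58)/(10 - 58) ≡ 48/13 mod 61. 13⁻¹ ≡ 47 (mod 61), so λ ≡ 60.
  x = λ² - 58 - 10 = 3600 - 68 ≡ 55; y = λ·(58 - 55) - 58 ≡ 0. → (55, 0)
6P: (55, 0) + (10, 45). λ = (45 - 0)/(10 - 55) ≡ 45/16 mod 61. 16⁻¹ ≡ 42 (mod 61), so λ ≡ 60.
  x = λ² - 55 - 10 = 3600 - 65 ≡ 58; y = λ·(55 - 58) - 0 ≡ 3. → (58, 3)
7P: (58, 3) + (10, 45). λ = (45 - 3)/(10 - 58) ≡ 42/13 mod 61. 13⁻¹ ≡ 47 (mod 61) since 13·47 = 611 ≡ 1, so λ ≡ 22.
  x = λ² - 58 - 10 = 484 - 68 ≡ 50; y = λ·(58 - 50) - 3 ≡ 51. → (50, 51)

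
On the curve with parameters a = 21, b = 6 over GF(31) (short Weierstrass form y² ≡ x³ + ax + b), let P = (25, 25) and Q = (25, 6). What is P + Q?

The two points share x = 25 and their y-coordinates satisfy 25 + 6 ≡ 0 (mod 31), so they are inverses. Their sum is the point at infinity.

O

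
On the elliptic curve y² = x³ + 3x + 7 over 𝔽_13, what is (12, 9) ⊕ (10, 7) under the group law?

(12, 9) + (10, 7). λ = (7 - 9)/(10 - 12) ≡ 11/11 mod 13. 11⁻¹ ≡ 6 (mod 13), so λ ≡ 1.
  x = λ² - 12 - 10 = 1 - 22 ≡ 5; y = λ·(12 - 5) - 9 ≡ 11. → (5, 11)

(5, 11)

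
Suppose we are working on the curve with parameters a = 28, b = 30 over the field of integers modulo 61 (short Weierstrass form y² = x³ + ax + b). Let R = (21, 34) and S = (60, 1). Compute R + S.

(28, 47)

(21, 34) + (60, 1). λ = (1 - 34)/(60 - 21) ≡ 28/39 mod 61. 39⁻¹ ≡ 36 (mod 61), so λ ≡ 32.
  x = λ² - 21 - 60 = 1024 - 81 ≡ 28; y = λ·(21 - 28) - 34 ≡ 47. → (28, 47)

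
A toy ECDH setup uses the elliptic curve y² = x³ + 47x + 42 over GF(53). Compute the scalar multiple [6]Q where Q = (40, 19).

Repeated addition: build up to 6Q.
2Q: tangent at (40, 19): λ = (3·40² + 47)/(2·19) ≡ 24/38. 38⁻¹ ≡ 7 (mod 53), so λ ≡ 24·7 ≡ 9.
  x = λ² - 40 - 40 = 81 - 80 ≡ 1; y = λ·(40 - 1) - 19 ≡ 14. → (1, 14)
3Q: (1, 14) + (40, 19). λ = (19 - 14)/(40 - 1) ≡ 5/39 mod 53. 39⁻¹ ≡ 34 (mod 53), so λ ≡ 11.
  x = λ² - 1 - 40 = 121 - 41 ≡ 27; y = λ·(1 - 27) - 14 ≡ 18. → (27, 18)
4Q: (27, 18) + (40, 19). λ = (19 - 18)/(40 - 27) ≡ 1/13 mod 53. 13⁻¹ ≡ 49 (mod 53), so λ ≡ 49.
  x = λ² - 27 - 40 = 2401 - 67 ≡ 2; y = λ·(27 - 2) - 18 ≡ 41. → (2, 41)
5Q: (2, 41) + (40, 19). λ = (19 - 41)/(40 - 2) ≡ 31/38 mod 53. 38⁻¹ ≡ 7 (mod 53), so λ ≡ 5.
  x = λ² - 2 - 40 = 25 - 42 ≡ 36; y = λ·(2 - 36) - 41 ≡ 1. → (36, 1)
6Q: (36, 1) + (40, 19). λ = (19 - 1)/(40 - 36) ≡ 18/4 mod 53. 4⁻¹ ≡ 40 (mod 53), so λ ≡ 31.
  x = λ² - 36 - 40 = 961 - 76 ≡ 37; y = λ·(36 - 37) - 1 ≡ 21. → (37, 21)

(37, 21)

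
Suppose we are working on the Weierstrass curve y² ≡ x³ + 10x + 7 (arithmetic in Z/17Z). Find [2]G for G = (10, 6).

tangent at (10, 6): λ = (3·10² + 10)/(2·6) ≡ 4/12. 12⁻¹ ≡ 10 (mod 17), so λ ≡ 4·10 ≡ 6.
  x = λ² - 10 - 10 = 36 - 20 ≡ 16; y = λ·(10 - 16) - 6 ≡ 9. → (16, 9)

(16, 9)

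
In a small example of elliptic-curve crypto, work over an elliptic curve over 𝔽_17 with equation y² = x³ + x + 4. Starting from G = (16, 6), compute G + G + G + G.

Repeated addition: build up to 4G.
2G: tangent at (16, 6): λ = (3·16² + 1)/(2·6) ≡ 4/12. 12⁻¹ ≡ 10 (mod 17), so λ ≡ 4·10 ≡ 6.
  x = λ² - 16 - 16 = 36 - 32 ≡ 4; y = λ·(16 - 4) - 6 ≡ 15. → (4, 15)
3G: (4, 15) + (16, 6). λ = (6 - 15)/(16 - 4) ≡ 8/12 mod 17. 12⁻¹ ≡ 10 (mod 17), so λ ≡ 12.
  x = λ² - 4 - 16 = 144 - 20 ≡ 5; y = λ·(4 - 5) - 15 ≡ 7. → (5, 7)
4G: (5, 7) + (16, 6). λ = (6 - 7)/(16 - 5) ≡ 16/11 mod 17. 11⁻¹ ≡ 14 (mod 17) since 11·14 = 154 ≡ 1, so λ ≡ 3.
  x = λ² - 5 - 16 = 9 - 21 ≡ 5; y = λ·(5 - 5) - 7 ≡ 10. → (5, 10)

(5, 10)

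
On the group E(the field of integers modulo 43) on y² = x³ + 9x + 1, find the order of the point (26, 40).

11

2P: tangent at (26, 40): λ = (3·26² + 9)/(2·40) ≡ 16/37. 37⁻¹ ≡ 7 (mod 43), so λ ≡ 16·7 ≡ 26.
  x = λ² - 26 - 26 = 676 - 52 ≡ 22; y = λ·(26 - 22) - 40 ≡ 21. → (22, 21)
3P: (22, 21) + (26, 40). λ = (40 - 21)/(26 - 22) ≡ 19/4 mod 43. 4⁻¹ ≡ 11 (mod 43) since 4·11 = 44 ≡ 1, so λ ≡ 37.
  x = λ² - 22 - 26 = 1369 - 48 ≡ 31; y = λ·(22 - 31) - 21 ≡ 33. → (31, 33)
4P: (31, 33) + (26, 40). λ = (40 - 33)/(26 - 31) ≡ 7/38 mod 43. 38⁻¹ ≡ 17 (mod 43) since 38·17 = 646 ≡ 1, so λ ≡ 33.
  x = λ² - 31 - 26 = 1089 - 57 ≡ 0; y = λ·(31 - 0) - 33 ≡ 1. → (0, 1)
5P: (0, 1) + (26, 40). λ = (40 - 1)/(26 - 0) ≡ 39/26 mod 43. 26⁻¹ ≡ 5 (mod 43), so λ ≡ 23.
  x = λ² - 0 - 26 = 529 - 26 ≡ 30; y = λ·(0 - 30) - 1 ≡ 40. → (30, 40)
6P: (30, 40) + (26, 40). λ = (40 - 40)/(26 - 30) ≡ 0/39 mod 43. 39⁻¹ ≡ 32 (mod 43), so λ ≡ 0.
  x = λ² - 30 - 26 = 0 - 56 ≡ 30; y = λ·(30 - 30) - 40 ≡ 3. → (30, 3)
7P: (30, 3) + (26, 40). λ = (40 - 3)/(26 - 30) ≡ 37/39 mod 43. 39⁻¹ ≡ 32 (mod 43), so λ ≡ 23.
  x = λ² - 30 - 26 = 529 - 56 ≡ 0; y = λ·(30 - 0) - 3 ≡ 42. → (0, 42)
8P: (0, 42) + (26, 40). λ = (40 - 42)/(26 - 0) ≡ 41/26 mod 43. 26⁻¹ ≡ 5 (mod 43), so λ ≡ 33.
  x = λ² - 0 - 26 = 1089 - 26 ≡ 31; y = λ·(0 - 31) - 42 ≡ 10. → (31, 10)
9P: (31, 10) + (26, 40). λ = (40 - 10)/(26 - 31) ≡ 30/38 mod 43. 38⁻¹ ≡ 17 (mod 43), so λ ≡ 37.
  x = λ² - 31 - 26 = 1369 - 57 ≡ 22; y = λ·(31 - 22) - 10 ≡ 22. → (22, 22)
10P: (22, 22) + (26, 40). λ = (40 - 22)/(26 - 22) ≡ 18/4 mod 43. 4⁻¹ ≡ 11 (mod 43), so λ ≡ 26.
  x = λ² - 22 - 26 = 676 - 48 ≡ 26; y = λ·(22 - 26) - 22 ≡ 3. → (26, 3)
11P: (26, 3) + (26, 40): same x and y₁ ≡ -y₂, so the sum is O.
11P = O, so the order is 11.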